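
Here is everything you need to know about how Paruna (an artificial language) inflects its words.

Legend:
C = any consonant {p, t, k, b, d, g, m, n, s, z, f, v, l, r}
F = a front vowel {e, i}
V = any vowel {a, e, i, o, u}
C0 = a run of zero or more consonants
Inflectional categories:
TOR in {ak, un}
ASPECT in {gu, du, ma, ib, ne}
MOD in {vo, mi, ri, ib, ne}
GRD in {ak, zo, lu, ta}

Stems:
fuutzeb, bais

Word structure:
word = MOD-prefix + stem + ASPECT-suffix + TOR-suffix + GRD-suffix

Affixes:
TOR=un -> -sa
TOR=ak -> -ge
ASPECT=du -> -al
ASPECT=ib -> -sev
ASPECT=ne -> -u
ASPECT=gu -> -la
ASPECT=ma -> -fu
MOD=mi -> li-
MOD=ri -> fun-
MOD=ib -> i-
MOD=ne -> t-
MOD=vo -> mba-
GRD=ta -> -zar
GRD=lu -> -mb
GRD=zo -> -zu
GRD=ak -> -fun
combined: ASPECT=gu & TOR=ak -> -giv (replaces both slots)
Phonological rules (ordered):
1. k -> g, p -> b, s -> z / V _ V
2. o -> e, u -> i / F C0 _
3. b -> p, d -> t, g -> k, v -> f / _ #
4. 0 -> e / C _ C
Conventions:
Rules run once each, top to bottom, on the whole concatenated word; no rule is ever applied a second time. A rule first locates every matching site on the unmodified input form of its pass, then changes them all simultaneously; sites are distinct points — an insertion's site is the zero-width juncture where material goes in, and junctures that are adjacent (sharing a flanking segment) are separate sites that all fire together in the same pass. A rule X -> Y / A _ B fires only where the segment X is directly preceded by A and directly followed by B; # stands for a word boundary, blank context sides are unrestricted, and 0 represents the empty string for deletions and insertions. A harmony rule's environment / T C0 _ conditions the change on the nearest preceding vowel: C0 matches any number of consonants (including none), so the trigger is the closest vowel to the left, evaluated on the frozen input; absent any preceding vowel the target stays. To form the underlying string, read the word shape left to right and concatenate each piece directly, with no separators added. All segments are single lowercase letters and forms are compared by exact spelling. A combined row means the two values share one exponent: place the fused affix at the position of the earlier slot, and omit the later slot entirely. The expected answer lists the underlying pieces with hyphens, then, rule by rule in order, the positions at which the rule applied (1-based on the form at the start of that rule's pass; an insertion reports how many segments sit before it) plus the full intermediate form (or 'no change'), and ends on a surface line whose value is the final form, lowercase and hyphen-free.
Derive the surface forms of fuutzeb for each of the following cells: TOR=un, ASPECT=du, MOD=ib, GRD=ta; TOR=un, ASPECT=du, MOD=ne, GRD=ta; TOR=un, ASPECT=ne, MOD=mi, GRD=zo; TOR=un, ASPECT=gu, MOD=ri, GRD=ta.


cell TOR=un, ASPECT=du, MOD=ib, GRD=ta:
underlying: i-fuutzeb-al-sa-zar
1. k -> g, p -> b, s -> z / V _ V: no change
2. o -> e, u -> i / F C0 _: fires at position(s) 3: ifiutzebalsazar
3. b -> p, d -> t, g -> k, v -> f / _ #: no change
4. 0 -> e / C _ C: inserts after position(s) 5, 10: ifiutezebalesazar
surface: ifiutezebalesazar

cell TOR=un, ASPECT=du, MOD=ne, GRD=ta:
underlying: t-fuutzeb-al-sa-zar
1. k -> g, p -> b, s -> z / V _ V: no change
2. o -> e, u -> i / F C0 _: no change
3. b -> p, d -> t, g -> k, v -> f / _ #: no change
4. 0 -> e / C _ C: inserts after position(s) 1, 5, 10: tefuutezebalesazar
surface: tefuutezebalesazar

cell TOR=un, ASPECT=ne, MOD=mi, GRD=zo:
underlying: li-fuutzeb-u-sa-zu
1. k -> g, p -> b, s -> z / V _ V: fires at position(s) 11: lifuutzebuzazu
2. o -> e, u -> i / F C0 _: fires at position(s) 4, 10: lifiutzebizazu
3. b -> p, d -> t, g -> k, v -> f / _ #: no change
4. 0 -> e / C _ C: inserts after position(s) 6: lifiutezebizazu
surface: lifiutezebizazu

cell TOR=un, ASPECT=gu, MOD=ri, GRD=ta:
underlying: fun-fuutzeb-la-sa-zar
1. k -> g, p -> b, s -> z / V _ V: fires at position(s) 13: funfuutzeblazazar
2. o -> e, u -> i / F C0 _: no change
3. b -> p, d -> t, g -> k, v -> f / _ #: no change
4. 0 -> e / C _ C: inserts after position(s) 3, 7, 10: funefuutezebelazazar
surface: funefuutezebelazazar


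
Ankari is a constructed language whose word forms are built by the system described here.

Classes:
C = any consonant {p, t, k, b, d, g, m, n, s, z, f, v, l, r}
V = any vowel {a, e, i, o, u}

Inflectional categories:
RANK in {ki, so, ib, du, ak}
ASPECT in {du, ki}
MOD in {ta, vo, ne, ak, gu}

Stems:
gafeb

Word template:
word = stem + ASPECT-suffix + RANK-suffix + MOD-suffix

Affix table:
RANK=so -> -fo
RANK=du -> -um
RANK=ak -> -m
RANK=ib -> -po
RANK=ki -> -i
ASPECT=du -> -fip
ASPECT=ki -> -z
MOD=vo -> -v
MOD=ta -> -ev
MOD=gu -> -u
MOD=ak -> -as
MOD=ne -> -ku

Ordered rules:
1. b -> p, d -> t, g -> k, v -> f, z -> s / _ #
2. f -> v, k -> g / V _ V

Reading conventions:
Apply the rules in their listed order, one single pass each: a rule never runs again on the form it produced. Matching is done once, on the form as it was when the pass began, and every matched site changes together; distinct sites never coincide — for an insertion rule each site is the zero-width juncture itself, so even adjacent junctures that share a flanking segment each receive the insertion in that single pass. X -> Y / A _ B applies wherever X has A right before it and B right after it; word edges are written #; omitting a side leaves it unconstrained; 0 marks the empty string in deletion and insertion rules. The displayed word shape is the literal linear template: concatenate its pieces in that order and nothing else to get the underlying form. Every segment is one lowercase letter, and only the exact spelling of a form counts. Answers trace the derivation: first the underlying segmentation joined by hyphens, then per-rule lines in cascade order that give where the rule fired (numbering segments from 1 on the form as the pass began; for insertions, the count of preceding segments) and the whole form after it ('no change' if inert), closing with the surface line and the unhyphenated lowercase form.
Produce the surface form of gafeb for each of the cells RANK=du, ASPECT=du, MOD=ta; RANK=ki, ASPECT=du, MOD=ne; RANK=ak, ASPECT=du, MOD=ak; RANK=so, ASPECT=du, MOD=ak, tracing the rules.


cell RANK=du, ASPECT=du, MOD=ta:
underlying: gafeb-fip-um-ev
1. b -> p, d -> t, g -> k, v -> f, z -> s / _ #: fires at position(s) 12: gafebfipumef
2. f -> v, k -> g / V _ V: fires at position(s) 3: gavebfipumef
surface: gavebfipumef

cell RANK=ki, ASPECT=du, MOD=ne:
underlying: gafeb-fip-i-ku
1. b -> p, d -> t, g -> k, v -> f, z -> s / _ #: no change
2. f -> v, k -> g / V _ V: fires at position(s) 3, 10: gavebfipigu
surface: gavebfipigu

cell RANK=ak, ASPECT=du, MOD=ak:
underlying: gafeb-fip-m-as
1. b -> p, d -> t, g -> k, v -> f, z -> s / _ #: no change
2. f -> v, k -> g / V _ V: fires at position(s) 3: gavebfipmas
surface: gavebfipmas

cell RANK=so, ASPECT=du, MOD=ak:
underlying: gafeb-fip-fo-as
1. b -> p, d -> t, g -> k, v -> f, z -> s / _ #: no change
2. f -> v, k -> g / V _ V: fires at position(s) 3: gavebfipfoas
surface: gavebfipfoas


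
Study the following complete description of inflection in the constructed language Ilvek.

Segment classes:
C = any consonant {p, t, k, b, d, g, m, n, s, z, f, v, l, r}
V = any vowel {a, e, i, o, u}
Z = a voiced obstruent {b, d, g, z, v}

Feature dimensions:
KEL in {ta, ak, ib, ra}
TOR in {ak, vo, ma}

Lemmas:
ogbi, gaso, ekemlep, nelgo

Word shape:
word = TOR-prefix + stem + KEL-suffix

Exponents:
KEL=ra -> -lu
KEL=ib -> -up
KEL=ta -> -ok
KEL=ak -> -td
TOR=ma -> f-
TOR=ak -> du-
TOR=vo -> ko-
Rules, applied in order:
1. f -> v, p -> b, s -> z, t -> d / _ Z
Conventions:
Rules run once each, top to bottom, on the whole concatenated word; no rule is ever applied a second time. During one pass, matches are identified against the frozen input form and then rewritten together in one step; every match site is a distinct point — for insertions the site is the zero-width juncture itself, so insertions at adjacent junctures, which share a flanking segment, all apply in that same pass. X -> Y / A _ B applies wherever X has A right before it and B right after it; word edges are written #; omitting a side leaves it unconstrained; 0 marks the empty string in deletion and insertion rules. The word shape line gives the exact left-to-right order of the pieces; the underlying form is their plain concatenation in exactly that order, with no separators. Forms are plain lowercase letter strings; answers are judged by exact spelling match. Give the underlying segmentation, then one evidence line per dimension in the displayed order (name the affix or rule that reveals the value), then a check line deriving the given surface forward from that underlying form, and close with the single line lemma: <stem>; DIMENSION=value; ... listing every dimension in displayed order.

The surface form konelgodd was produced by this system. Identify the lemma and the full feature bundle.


underlying: ko-nelgo-td
KEL=ak - signalled by the affix -td
TOR=vo - signalled by the affix ko-
check: konelgotd -> konelgodd
lemma: nelgo; KEL=ak; TOR=vo


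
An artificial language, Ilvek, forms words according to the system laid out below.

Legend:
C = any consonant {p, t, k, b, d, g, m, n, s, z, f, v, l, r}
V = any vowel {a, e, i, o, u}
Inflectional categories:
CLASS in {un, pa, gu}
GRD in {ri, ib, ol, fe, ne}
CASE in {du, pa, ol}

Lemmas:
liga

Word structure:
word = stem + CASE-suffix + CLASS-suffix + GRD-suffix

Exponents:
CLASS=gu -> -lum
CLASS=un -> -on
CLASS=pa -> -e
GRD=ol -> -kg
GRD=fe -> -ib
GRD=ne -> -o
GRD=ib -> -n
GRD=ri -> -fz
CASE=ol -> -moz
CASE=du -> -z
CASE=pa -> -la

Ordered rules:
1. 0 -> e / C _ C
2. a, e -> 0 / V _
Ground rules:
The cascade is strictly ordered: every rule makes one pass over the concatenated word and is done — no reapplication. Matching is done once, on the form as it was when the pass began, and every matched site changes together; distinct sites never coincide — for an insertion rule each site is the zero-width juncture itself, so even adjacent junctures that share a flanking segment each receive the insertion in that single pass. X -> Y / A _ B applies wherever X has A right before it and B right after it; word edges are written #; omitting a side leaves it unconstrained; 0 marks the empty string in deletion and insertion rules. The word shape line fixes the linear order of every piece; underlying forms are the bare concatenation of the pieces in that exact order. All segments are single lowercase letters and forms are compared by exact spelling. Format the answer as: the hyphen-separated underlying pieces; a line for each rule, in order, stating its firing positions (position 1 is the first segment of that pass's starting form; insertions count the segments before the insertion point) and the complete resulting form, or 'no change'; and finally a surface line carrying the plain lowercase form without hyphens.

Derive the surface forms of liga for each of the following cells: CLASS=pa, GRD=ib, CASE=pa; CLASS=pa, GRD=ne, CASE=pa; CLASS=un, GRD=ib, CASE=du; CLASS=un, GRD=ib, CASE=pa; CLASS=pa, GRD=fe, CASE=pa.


cell CLASS=pa, GRD=ib, CASE=pa:
underlying: liga-la-e-n
1. 0 -> e / C _ C: no change
2. a, e -> 0 / V _: fires at position(s) 7: ligalan
surface: ligalan

cell CLASS=pa, GRD=ne, CASE=pa:
underlying: liga-la-e-o
1. 0 -> e / C _ C: no change
2. a, e -> 0 / V _: fires at position(s) 7: ligalao
surface: ligalao

cell CLASS=un, GRD=ib, CASE=du:
underlying: liga-z-on-n
1. 0 -> e / C _ C: inserts after position(s) 7: ligazonen
2. a, e -> 0 / V _: no change
surface: ligazonen

cell CLASS=un, GRD=ib, CASE=pa:
underlying: liga-la-on-n
1. 0 -> e / C _ C: inserts after position(s) 8: ligalaonen
2. a, e -> 0 / V _: no change
surface: ligalaonen

cell CLASS=pa, GRD=fe, CASE=pa:
underlying: liga-la-e-ib
1. 0 -> e / C _ C: no change
2. a, e -> 0 / V _: fires at position(s) 7: ligalaib
surface: ligalaib


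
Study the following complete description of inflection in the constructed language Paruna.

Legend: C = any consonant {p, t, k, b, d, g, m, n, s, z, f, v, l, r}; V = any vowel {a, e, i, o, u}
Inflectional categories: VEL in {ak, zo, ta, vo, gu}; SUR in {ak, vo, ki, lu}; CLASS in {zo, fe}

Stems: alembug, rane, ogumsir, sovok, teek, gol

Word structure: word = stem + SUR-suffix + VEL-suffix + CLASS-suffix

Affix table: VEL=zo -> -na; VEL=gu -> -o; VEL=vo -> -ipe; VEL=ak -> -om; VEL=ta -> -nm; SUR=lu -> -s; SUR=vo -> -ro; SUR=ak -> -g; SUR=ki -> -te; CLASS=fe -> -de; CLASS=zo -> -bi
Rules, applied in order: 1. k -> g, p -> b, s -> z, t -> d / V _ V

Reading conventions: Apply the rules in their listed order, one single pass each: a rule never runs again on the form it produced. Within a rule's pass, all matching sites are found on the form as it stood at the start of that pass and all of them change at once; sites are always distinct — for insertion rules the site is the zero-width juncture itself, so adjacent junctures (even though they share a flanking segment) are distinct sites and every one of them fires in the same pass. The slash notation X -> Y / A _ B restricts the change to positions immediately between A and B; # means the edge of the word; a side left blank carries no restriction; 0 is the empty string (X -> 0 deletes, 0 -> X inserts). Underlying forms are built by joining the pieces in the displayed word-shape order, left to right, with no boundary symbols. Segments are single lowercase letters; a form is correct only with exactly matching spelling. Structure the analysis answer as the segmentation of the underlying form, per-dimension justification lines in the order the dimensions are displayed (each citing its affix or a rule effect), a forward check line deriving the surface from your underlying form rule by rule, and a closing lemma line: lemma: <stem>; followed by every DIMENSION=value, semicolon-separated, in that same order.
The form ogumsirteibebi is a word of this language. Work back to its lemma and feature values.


underlying: ogumsir-te-ipe-bi
VEL=vo - signalled by the affix -ipe
SUR=ki - signalled by the affix -te
CLASS=zo - signalled by the affix -bi
check: ogumsirteipebi -> ogumsirteibebi
lemma: ogumsir; VEL=vo; SUR=ki; CLASS=zo


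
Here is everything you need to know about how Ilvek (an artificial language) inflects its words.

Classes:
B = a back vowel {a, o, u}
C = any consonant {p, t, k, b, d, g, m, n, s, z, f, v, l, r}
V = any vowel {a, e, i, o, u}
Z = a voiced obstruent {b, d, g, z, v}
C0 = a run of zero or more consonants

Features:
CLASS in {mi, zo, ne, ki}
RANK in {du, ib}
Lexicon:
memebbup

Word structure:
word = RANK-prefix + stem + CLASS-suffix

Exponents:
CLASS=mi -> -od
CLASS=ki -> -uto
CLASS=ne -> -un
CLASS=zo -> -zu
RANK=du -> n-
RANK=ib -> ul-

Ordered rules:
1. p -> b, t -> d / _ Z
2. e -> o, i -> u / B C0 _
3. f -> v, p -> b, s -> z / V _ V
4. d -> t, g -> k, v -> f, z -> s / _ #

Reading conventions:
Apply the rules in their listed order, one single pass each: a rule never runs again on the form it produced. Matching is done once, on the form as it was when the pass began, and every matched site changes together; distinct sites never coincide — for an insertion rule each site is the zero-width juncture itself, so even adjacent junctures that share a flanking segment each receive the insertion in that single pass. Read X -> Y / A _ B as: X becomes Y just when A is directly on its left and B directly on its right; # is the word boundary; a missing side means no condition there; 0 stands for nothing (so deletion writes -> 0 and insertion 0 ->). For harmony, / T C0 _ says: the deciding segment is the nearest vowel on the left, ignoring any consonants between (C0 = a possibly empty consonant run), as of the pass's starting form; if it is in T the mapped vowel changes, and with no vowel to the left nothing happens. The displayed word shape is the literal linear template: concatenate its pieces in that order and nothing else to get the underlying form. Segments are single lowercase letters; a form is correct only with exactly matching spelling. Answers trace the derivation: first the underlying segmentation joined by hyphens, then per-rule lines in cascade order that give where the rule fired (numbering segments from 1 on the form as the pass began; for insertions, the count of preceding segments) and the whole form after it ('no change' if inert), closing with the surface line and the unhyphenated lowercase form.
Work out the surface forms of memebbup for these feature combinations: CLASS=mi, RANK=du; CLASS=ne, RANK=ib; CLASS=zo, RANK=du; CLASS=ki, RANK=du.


cell CLASS=mi, RANK=du:
underlying: n-memebbup-od
1. p -> b, t -> d / _ Z: no change
2. e -> o, i -> u / B C0 _: no change
3. f -> v, p -> b, s -> z / V _ V: fires at position(s) 9: nmemebbubod
4. d -> t, g -> k, v -> f, z -> s / _ #: fires at position(s) 11: nmemebbubot
surface: nmemebbubot

cell CLASS=ne, RANK=ib:
underlying: ul-memebbup-un
1. p -> b, t -> d / _ Z: no change
2. e -> o, i -> u / B C0 _: fires at position(s) 4: ulmomebbupun
3. f -> v, p -> b, s -> z / V _ V: fires at position(s) 10: ulmomebbubun
4. d -> t, g -> k, v -> f, z -> s / _ #: no change
surface: ulmomebbubun

cell CLASS=zo, RANK=du:
underlying: n-memebbup-zu
1. p -> b, t -> d / _ Z: fires at position(s) 9: nmemebbubzu
2. e -> o, i -> u / B C0 _: no change
3. f -> v, p -> b, s -> z / V _ V: no change
4. d -> t, g -> k, v -> f, z -> s / _ #: no change
surface: nmemebbubzu

cell CLASS=ki, RANK=du:
underlying: n-memebbup-uto
1. p -> b, t -> d / _ Z: no change
2. e -> o, i -> u / B C0 _: no change
3. f -> v, p -> b, s -> z / V _ V: fires at position(s) 9: nmemebbubuto
4. d -> t, g -> k, v -> f, z -> s / _ #: no change
surface: nmemebbubuto


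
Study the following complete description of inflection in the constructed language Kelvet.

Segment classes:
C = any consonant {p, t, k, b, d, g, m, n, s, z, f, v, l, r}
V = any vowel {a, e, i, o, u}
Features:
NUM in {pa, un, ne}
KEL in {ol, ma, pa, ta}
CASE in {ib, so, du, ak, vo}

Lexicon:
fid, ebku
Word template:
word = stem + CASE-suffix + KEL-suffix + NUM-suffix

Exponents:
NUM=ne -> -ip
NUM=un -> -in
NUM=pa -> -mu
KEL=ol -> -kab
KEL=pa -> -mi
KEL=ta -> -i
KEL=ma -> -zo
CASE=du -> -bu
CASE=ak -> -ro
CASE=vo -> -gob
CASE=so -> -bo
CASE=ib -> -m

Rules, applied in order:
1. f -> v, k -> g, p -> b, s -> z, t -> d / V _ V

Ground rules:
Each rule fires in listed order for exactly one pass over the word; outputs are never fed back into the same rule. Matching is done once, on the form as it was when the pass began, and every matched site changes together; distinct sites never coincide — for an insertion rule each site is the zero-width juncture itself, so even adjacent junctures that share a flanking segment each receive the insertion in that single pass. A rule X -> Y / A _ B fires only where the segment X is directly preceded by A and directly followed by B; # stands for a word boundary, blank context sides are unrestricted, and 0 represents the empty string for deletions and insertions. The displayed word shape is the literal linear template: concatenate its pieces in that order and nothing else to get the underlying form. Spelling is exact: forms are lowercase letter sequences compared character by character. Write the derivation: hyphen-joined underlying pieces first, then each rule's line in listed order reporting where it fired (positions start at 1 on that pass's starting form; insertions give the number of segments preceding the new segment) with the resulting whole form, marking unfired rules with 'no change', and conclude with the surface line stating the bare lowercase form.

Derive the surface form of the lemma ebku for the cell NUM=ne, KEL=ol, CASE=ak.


underlying: ebku-ro-kab-ip
1. f -> v, k -> g, p -> b, s -> z, t -> d / V _ V: fires at position(s) 7: ebkurogabip
surface: ebkurogabip


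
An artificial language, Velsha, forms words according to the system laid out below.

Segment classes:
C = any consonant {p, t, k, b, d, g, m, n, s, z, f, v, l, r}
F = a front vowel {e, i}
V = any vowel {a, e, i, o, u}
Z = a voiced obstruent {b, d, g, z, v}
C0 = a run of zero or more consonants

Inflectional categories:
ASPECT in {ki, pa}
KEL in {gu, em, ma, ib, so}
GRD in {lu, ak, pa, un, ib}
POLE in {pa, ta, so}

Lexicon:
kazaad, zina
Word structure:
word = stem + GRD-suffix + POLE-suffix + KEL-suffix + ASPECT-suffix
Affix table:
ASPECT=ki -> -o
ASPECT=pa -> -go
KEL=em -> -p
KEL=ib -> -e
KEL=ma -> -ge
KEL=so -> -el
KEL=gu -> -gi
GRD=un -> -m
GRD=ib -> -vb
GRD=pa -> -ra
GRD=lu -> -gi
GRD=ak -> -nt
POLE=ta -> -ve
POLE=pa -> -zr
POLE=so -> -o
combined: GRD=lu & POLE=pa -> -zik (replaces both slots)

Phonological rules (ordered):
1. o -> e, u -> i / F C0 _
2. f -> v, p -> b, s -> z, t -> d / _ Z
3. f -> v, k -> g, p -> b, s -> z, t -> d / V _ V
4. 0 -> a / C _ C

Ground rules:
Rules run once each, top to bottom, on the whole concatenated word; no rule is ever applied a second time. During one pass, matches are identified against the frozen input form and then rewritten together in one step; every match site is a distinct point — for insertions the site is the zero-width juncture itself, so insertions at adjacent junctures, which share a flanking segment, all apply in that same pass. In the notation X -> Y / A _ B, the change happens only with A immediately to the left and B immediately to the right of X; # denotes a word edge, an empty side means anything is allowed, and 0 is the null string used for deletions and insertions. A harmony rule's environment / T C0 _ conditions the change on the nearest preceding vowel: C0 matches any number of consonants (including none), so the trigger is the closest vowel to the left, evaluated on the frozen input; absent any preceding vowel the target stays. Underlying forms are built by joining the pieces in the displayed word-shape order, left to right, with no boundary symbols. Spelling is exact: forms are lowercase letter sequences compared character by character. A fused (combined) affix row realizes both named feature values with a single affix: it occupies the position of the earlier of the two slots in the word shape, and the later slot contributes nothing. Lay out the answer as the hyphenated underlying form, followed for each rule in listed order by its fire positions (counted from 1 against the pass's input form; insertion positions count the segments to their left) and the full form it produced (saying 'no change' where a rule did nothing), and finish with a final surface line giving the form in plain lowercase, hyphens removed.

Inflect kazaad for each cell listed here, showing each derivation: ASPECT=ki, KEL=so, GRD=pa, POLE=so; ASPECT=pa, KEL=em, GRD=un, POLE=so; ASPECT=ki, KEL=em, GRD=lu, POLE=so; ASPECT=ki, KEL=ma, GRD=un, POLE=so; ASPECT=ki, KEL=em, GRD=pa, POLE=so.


cell ASPECT=ki, KEL=so, GRD=pa, POLE=so:
underlying: kazaad-ra-o-el-o
1. o -> e, u -> i / F C0 _: fires at position(s) 12: kazaadraoele
2. f -> v, p -> b, s -> z, t -> d / _ Z: no change
3. f -> v, k -> g, p -> b, s -> z, t -> d / V _ V: no change
4. 0 -> a / C _ C: inserts after position(s) 6: kazaadaraoele
surface: kazaadaraoele

cell ASPECT=pa, KEL=em, GRD=un, POLE=so:
underlying: kazaad-m-o-p-go
1. o -> e, u -> i / F C0 _: no change
2. f -> v, p -> b, s -> z, t -> d / _ Z: fires at position(s) 9: kazaadmobgo
3. f -> v, k -> g, p -> b, s -> z, t -> d / V _ V: no change
4. 0 -> a / C _ C: inserts after position(s) 6, 9: kazaadamobago
surface: kazaadamobago

cell ASPECT=ki, KEL=em, GRD=lu, POLE=so:
underlying: kazaad-gi-o-p-o
1. o -> e, u -> i / F C0 _: fires at position(s) 9: kazaadgiepo
2. f -> v, p -> b, s -> z, t -> d / _ Z: no change
3. f -> v, k -> g, p -> b, s -> z, t -> d / V _ V: fires at position(s) 10: kazaadgiebo
4. 0 -> a / C _ C: inserts after position(s) 6: kazaadagiebo
surface: kazaadagiebo

cell ASPECT=ki, KEL=ma, GRD=un, POLE=so:
underlying: kazaad-m-o-ge-o
1. o -> e, u -> i / F C0 _: fires at position(s) 11: kazaadmogee
2. f -> v, p -> b, s -> z, t -> d / _ Z: no change
3. f -> v, k -> g, p -> b, s -> z, t -> d / V _ V: no change
4. 0 -> a / C _ C: inserts after position(s) 6: kazaadamogee
surface: kazaadamogee

cell ASPECT=ki, KEL=em, GRD=pa, POLE=so:
underlying: kazaad-ra-o-p-o
1. o -> e, u -> i / F C0 _: no change
2. f -> v, p -> b, s -> z, t -> d / _ Z: no change
3. f -> v, k -> g, p -> b, s -> z, t -> d / V _ V: fires at position(s) 10: kazaadraobo
4. 0 -> a / C _ C: inserts after position(s) 6: kazaadaraobo
surface: kazaadaraobo


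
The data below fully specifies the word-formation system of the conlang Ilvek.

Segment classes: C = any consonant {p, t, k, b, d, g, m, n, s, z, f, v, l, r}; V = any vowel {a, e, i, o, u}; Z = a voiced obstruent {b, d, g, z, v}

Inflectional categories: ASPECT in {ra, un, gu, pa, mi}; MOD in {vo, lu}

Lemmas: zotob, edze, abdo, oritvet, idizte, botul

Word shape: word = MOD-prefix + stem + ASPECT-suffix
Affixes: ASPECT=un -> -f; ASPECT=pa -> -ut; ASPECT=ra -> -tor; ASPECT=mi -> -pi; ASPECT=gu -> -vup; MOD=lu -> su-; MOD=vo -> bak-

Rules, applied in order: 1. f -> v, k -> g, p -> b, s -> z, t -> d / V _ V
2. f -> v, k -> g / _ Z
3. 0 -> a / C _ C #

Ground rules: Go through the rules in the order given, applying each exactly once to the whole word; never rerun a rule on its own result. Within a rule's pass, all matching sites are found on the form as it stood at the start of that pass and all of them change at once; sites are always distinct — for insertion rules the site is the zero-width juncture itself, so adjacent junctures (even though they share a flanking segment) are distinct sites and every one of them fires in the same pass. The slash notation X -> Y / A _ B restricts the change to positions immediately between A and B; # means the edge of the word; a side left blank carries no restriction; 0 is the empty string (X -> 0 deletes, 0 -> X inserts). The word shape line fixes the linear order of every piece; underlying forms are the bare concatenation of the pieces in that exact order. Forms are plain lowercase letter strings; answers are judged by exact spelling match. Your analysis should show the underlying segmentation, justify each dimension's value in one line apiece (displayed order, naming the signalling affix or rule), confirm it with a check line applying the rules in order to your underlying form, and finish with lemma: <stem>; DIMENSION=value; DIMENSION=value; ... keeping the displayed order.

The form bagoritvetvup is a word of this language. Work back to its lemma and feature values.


underlying: bak-oritvet-vup
ASPECT=gu - signalled by the affix -vup
MOD=vo - signalled by the affix bak-
check: bakoritvetvup -> bagoritvetvup -> bagoritvetvup -> bagoritvetvup
lemma: oritvet; ASPECT=gu; MOD=vo


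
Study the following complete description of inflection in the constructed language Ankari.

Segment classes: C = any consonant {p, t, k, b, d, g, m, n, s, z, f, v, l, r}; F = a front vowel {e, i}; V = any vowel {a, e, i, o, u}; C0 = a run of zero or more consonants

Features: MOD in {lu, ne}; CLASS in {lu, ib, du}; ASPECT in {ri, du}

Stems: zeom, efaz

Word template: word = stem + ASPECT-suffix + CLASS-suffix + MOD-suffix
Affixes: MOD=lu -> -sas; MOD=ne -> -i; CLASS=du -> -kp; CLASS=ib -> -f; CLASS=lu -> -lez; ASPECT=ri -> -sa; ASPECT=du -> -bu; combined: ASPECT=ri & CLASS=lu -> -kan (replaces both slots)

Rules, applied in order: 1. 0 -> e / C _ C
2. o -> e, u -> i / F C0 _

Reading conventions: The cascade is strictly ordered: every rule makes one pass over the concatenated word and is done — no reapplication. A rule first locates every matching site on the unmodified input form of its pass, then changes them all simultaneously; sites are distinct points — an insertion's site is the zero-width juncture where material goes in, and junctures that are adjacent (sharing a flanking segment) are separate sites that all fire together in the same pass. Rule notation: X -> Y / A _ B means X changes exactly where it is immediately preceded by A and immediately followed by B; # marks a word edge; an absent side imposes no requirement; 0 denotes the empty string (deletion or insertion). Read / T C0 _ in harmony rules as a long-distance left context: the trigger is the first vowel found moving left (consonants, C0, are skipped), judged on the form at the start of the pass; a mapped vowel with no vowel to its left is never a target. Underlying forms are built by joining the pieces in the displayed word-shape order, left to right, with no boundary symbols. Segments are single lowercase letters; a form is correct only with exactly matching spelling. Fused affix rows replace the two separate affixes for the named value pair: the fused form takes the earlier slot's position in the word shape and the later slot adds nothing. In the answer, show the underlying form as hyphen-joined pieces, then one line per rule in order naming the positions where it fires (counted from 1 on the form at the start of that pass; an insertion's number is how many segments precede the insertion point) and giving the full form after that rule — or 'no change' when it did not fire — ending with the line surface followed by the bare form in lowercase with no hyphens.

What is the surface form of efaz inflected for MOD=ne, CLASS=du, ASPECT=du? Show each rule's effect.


underlying: efaz-bu-kp-i
1. 0 -> e / C _ C: inserts after position(s) 4, 7: efazebukepi
2. o -> e, u -> i / F C0 _: fires at position(s) 7: efazebikepi
surface: efazebikepi


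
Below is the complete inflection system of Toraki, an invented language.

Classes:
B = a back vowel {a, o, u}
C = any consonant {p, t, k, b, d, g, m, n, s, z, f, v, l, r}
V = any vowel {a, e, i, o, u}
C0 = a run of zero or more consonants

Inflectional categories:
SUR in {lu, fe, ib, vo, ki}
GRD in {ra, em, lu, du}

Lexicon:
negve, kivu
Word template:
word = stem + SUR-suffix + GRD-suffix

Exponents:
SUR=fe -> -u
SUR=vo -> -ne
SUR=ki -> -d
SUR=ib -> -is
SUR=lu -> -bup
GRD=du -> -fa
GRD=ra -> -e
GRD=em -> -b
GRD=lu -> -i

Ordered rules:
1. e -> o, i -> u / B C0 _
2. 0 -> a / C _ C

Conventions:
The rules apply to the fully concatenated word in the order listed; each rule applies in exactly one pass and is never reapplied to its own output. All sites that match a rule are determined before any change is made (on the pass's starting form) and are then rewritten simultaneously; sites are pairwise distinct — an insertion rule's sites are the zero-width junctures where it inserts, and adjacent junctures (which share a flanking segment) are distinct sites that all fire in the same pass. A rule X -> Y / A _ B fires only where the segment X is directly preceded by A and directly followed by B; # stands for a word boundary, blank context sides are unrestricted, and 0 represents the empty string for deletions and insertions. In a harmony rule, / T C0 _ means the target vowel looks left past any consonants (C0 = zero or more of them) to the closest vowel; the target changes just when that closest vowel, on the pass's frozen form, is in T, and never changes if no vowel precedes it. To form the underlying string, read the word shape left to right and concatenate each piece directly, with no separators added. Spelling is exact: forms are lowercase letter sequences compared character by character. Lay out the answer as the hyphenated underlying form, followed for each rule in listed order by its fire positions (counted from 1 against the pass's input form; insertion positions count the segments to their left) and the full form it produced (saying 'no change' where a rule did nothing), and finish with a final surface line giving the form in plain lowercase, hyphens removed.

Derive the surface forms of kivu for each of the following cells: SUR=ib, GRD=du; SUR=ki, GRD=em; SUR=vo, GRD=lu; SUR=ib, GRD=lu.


cell SUR=ib, GRD=du:
underlying: kivu-is-fa
1. e -> o, i -> u / B C0 _: fires at position(s) 5: kivuusfa
2. 0 -> a / C _ C: inserts after position(s) 6: kivuusafa
surface: kivuusafa

cell SUR=ki, GRD=em:
underlying: kivu-d-b
1. e -> o, i -> u / B C0 _: no change
2. 0 -> a / C _ C: inserts after position(s) 5: kivudab
surface: kivudab

cell SUR=vo, GRD=lu:
underlying: kivu-ne-i
1. e -> o, i -> u / B C0 _: fires at position(s) 6: kivunoi
2. 0 -> a / C _ C: no change
surface: kivunoi

cell SUR=ib, GRD=lu:
underlying: kivu-is-i
1. e -> o, i -> u / B C0 _: fires at position(s) 5: kivuusi
2. 0 -> a / C _ C: no change
surface: kivuusi


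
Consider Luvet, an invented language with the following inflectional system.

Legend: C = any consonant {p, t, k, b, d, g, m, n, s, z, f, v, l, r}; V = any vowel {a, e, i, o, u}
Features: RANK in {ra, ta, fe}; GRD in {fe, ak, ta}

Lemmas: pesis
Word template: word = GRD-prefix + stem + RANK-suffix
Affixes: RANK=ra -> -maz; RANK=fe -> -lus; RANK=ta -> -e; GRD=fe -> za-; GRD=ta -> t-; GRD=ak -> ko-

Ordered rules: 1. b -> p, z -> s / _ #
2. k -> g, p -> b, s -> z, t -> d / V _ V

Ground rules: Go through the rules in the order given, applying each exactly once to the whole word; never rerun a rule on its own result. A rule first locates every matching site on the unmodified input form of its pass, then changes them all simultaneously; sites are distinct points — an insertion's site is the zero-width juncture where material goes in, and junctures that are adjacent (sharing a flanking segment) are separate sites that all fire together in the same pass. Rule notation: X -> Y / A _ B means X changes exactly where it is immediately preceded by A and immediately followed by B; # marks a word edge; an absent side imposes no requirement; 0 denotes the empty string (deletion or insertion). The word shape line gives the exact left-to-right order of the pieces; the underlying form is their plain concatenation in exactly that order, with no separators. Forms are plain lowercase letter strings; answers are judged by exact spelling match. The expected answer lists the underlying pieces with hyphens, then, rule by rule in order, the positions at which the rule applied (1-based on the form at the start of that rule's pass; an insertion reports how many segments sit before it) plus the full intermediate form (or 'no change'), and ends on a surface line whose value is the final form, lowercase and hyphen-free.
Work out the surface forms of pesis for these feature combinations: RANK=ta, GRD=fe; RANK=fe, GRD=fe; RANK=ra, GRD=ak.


cell RANK=ta, GRD=fe:
underlying: za-pesis-e
1. b -> p, z -> s / _ #: no change
2. k -> g, p -> b, s -> z, t -> d / V _ V: fires at position(s) 3, 5, 7: zabezize
surface: zabezize

cell RANK=fe, GRD=fe:
underlying: za-pesis-lus
1. b -> p, z -> s / _ #: no change
2. k -> g, p -> b, s -> z, t -> d / V _ V: fires at position(s) 3, 5: zabezislus
surface: zabezislus

cell RANK=ra, GRD=ak:
underlying: ko-pesis-maz
1. b -> p, z -> s / _ #: fires at position(s) 10: kopesismas
2. k -> g, p -> b, s -> z, t -> d / V _ V: fires at position(s) 3, 5: kobezismas
surface: kobezismas


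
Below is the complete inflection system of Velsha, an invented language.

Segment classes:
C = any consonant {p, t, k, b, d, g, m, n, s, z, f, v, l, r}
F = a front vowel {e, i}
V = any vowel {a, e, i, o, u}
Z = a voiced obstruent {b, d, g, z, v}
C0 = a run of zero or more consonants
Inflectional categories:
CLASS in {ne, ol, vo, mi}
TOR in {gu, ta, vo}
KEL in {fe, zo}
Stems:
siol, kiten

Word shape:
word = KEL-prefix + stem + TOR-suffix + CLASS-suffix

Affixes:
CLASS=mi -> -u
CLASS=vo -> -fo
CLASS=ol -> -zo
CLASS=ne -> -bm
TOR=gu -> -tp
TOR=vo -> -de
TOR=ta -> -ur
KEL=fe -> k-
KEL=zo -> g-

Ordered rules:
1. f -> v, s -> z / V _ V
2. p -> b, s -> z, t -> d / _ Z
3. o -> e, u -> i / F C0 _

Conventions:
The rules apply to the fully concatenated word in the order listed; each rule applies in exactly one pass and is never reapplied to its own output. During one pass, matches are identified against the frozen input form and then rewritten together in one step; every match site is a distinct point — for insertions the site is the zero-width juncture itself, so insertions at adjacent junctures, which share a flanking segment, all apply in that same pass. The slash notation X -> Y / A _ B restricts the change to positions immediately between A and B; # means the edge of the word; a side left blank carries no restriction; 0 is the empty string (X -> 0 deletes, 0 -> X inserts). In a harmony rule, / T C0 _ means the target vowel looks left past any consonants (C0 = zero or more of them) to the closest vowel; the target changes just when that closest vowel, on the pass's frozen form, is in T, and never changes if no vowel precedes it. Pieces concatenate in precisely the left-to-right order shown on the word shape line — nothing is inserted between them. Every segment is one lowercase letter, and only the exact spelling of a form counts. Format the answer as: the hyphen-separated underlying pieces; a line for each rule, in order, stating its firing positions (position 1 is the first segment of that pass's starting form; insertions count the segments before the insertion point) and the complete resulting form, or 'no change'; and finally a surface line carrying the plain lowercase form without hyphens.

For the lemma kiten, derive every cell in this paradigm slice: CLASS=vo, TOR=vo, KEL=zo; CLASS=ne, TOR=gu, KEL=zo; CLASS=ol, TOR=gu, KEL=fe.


cell CLASS=vo, TOR=vo, KEL=zo:
underlying: g-kiten-de-fo
1. f -> v, s -> z / V _ V: fires at position(s) 9: gkitendevo
2. p -> b, s -> z, t -> d / _ Z: no change
3. o -> e, u -> i / F C0 _: fires at position(s) 10: gkitendeve
surface: gkitendeve

cell CLASS=ne, TOR=gu, KEL=zo:
underlying: g-kiten-tp-bm
1. f -> v, s -> z / V _ V: no change
2. p -> b, s -> z, t -> d / _ Z: fires at position(s) 8: gkitentbbm
3. o -> e, u -> i / F C0 _: no change
surface: gkitentbbm

cell CLASS=ol, TOR=gu, KEL=fe:
underlying: k-kiten-tp-zo
1. f -> v, s -> z / V _ V: no change
2. p -> b, s -> z, t -> d / _ Z: fires at position(s) 8: kkitentbzo
3. o -> e, u -> i / F C0 _: fires at position(s) 10: kkitentbze
surface: kkitentbze


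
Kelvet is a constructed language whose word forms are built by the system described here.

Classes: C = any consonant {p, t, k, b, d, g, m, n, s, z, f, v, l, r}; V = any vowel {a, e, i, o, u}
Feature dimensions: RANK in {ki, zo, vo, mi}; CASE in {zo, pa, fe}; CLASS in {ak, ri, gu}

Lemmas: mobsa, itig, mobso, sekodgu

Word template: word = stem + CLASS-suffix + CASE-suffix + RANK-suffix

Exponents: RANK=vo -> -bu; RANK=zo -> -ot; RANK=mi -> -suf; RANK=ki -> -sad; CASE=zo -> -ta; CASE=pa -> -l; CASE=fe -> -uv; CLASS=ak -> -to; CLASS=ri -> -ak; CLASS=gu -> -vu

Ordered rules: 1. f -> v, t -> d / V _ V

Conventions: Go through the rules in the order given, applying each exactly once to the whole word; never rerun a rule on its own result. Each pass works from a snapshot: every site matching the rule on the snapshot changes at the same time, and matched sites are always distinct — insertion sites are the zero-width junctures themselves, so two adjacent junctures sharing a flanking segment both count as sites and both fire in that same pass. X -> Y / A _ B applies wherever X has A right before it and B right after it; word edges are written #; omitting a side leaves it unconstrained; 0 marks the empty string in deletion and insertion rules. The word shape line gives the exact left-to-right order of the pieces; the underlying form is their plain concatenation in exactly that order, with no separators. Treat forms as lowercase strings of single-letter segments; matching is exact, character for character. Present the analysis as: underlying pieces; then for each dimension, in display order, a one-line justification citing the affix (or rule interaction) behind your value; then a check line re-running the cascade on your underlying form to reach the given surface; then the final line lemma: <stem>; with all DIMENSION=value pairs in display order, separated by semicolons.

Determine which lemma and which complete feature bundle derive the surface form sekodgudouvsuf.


underlying: sekodgu-to-uv-suf
RANK=mi - signalled by the affix -suf
CASE=fe - signalled by the affix -uv
CLASS=ak - signalled by the affix -to
check: sekodgutouvsuf -> sekodgudouvsuf
lemma: sekodgu; RANK=mi; CASE=fe; CLASS=ak


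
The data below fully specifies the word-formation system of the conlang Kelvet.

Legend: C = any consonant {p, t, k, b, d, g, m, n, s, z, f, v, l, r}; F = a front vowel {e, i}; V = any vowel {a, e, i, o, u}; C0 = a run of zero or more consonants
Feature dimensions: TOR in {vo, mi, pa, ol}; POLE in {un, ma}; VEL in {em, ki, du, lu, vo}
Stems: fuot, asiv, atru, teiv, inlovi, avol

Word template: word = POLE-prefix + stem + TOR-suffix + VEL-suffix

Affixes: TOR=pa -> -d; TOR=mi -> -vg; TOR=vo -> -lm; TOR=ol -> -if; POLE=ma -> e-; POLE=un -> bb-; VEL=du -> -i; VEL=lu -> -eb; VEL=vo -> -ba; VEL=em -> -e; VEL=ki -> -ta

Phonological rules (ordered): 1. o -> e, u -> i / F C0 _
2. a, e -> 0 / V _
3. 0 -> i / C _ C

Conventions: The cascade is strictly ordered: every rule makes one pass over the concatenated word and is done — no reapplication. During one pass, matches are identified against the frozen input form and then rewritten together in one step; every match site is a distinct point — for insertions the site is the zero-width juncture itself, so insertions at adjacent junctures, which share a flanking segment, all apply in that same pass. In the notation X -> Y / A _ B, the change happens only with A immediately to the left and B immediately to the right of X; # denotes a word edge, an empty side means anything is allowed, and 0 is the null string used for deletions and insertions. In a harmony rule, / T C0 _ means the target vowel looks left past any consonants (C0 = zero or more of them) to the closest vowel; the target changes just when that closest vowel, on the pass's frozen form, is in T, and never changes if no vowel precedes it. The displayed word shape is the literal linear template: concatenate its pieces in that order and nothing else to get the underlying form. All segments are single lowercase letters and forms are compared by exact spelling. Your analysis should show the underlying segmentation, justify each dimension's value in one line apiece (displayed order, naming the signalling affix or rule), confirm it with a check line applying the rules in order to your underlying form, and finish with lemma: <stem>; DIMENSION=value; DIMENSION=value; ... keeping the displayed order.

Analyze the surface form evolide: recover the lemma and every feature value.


underlying: e-avol-d-e
TOR=pa - signalled by the affix -d
POLE=ma - signalled by the affix e-
VEL=em - signalled by the affix -e
check: eavolde -> eavolde -> evolde -> evolide
lemma: avol; TOR=pa; POLE=ma; VEL=em
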